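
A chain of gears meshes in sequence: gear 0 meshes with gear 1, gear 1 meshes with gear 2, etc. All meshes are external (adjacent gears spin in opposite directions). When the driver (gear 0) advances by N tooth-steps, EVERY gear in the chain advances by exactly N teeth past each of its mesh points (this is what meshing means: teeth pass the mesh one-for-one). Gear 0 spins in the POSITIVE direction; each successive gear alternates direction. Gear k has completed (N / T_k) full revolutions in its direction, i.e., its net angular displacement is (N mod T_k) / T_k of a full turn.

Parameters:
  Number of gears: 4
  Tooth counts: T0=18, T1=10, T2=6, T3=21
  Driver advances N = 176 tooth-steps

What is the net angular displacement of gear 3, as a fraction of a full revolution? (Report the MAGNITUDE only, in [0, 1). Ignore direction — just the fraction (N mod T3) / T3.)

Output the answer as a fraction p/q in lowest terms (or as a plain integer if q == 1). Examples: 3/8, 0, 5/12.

Answer: 8/21

Derivation:
Chain of 4 gears, tooth counts: [18, 10, 6, 21]
  gear 0: T0=18, direction=positive, advance = 176 mod 18 = 14 teeth = 14/18 turn
  gear 1: T1=10, direction=negative, advance = 176 mod 10 = 6 teeth = 6/10 turn
  gear 2: T2=6, direction=positive, advance = 176 mod 6 = 2 teeth = 2/6 turn
  gear 3: T3=21, direction=negative, advance = 176 mod 21 = 8 teeth = 8/21 turn
Gear 3: 176 mod 21 = 8
Fraction = 8 / 21 = 8/21 (gcd(8,21)=1) = 8/21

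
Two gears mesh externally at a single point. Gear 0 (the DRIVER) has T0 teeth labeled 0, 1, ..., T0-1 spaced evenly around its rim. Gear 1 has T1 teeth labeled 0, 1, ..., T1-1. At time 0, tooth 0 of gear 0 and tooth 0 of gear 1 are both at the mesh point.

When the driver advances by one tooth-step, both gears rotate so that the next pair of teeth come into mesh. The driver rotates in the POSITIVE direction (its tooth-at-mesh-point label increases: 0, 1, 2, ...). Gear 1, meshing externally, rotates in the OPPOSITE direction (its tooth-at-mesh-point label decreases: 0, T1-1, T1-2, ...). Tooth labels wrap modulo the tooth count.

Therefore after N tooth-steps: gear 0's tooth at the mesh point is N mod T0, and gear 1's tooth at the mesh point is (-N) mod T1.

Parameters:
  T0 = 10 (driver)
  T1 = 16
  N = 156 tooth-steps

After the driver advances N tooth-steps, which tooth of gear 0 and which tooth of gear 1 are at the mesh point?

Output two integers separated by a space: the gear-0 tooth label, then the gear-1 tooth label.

Gear 0 (driver, T0=10): tooth at mesh = N mod T0
  156 = 15 * 10 + 6, so 156 mod 10 = 6
  gear 0 tooth = 6
Gear 1 (driven, T1=16): tooth at mesh = (-N) mod T1
  156 = 9 * 16 + 12, so 156 mod 16 = 12
  (-156) mod 16 = (-12) mod 16 = 16 - 12 = 4
Mesh after 156 steps: gear-0 tooth 6 meets gear-1 tooth 4

Answer: 6 4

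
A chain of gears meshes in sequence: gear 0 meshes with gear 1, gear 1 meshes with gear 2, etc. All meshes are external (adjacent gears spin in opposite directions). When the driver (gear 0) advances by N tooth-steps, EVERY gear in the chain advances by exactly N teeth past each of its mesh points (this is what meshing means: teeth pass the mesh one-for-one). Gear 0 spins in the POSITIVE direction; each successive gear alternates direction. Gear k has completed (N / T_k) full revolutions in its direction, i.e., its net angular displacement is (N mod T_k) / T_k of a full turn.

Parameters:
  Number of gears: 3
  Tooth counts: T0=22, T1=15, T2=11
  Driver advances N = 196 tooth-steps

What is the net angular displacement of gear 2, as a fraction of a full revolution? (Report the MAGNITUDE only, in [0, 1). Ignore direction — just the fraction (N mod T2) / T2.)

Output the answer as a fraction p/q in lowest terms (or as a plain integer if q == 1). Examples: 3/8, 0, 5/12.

Answer: 9/11

Derivation:
Chain of 3 gears, tooth counts: [22, 15, 11]
  gear 0: T0=22, direction=positive, advance = 196 mod 22 = 20 teeth = 20/22 turn
  gear 1: T1=15, direction=negative, advance = 196 mod 15 = 1 teeth = 1/15 turn
  gear 2: T2=11, direction=positive, advance = 196 mod 11 = 9 teeth = 9/11 turn
Gear 2: 196 mod 11 = 9
Fraction = 9 / 11 = 9/11 (gcd(9,11)=1) = 9/11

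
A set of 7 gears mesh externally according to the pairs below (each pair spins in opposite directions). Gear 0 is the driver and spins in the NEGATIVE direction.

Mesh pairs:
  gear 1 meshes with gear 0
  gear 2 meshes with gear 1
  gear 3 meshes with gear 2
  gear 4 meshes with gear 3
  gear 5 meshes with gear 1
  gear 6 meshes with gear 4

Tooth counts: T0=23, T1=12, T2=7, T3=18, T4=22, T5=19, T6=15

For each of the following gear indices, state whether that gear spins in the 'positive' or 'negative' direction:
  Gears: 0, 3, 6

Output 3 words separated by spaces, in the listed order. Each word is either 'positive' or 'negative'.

Answer: negative positive positive

Derivation:
Gear 0 (driver): negative (depth 0)
  gear 1: meshes with gear 0 -> depth 1 -> positive (opposite of gear 0)
  gear 2: meshes with gear 1 -> depth 2 -> negative (opposite of gear 1)
  gear 3: meshes with gear 2 -> depth 3 -> positive (opposite of gear 2)
  gear 4: meshes with gear 3 -> depth 4 -> negative (opposite of gear 3)
  gear 5: meshes with gear 1 -> depth 2 -> negative (opposite of gear 1)
  gear 6: meshes with gear 4 -> depth 5 -> positive (opposite of gear 4)
Queried indices 0, 3, 6 -> negative, positive, positive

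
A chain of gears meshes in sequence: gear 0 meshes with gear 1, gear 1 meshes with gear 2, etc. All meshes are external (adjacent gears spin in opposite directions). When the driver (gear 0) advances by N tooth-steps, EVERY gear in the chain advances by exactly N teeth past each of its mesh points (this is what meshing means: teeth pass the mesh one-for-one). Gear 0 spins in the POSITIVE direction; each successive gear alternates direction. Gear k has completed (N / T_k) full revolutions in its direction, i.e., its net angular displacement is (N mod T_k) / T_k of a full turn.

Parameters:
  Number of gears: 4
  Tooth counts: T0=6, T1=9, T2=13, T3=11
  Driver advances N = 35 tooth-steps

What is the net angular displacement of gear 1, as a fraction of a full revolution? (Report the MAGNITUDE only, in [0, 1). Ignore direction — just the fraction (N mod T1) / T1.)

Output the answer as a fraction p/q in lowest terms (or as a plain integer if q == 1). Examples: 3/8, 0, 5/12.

Chain of 4 gears, tooth counts: [6, 9, 13, 11]
  gear 0: T0=6, direction=positive, advance = 35 mod 6 = 5 teeth = 5/6 turn
  gear 1: T1=9, direction=negative, advance = 35 mod 9 = 8 teeth = 8/9 turn
  gear 2: T2=13, direction=positive, advance = 35 mod 13 = 9 teeth = 9/13 turn
  gear 3: T3=11, direction=negative, advance = 35 mod 11 = 2 teeth = 2/11 turn
Gear 1: 35 mod 9 = 8
Fraction = 8 / 9 = 8/9 (gcd(8,9)=1) = 8/9

Answer: 8/9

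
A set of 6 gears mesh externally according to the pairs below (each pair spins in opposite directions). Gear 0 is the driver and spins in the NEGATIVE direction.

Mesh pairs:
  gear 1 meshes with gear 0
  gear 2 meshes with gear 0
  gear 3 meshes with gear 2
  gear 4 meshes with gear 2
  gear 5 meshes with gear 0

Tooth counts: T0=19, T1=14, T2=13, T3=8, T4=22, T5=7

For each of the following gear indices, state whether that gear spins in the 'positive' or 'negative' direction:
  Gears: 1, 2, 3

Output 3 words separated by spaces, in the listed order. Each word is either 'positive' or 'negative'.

Gear 0 (driver): negative (depth 0)
  gear 1: meshes with gear 0 -> depth 1 -> positive (opposite of gear 0)
  gear 2: meshes with gear 0 -> depth 1 -> positive (opposite of gear 0)
  gear 3: meshes with gear 2 -> depth 2 -> negative (opposite of gear 2)
  gear 4: meshes with gear 2 -> depth 2 -> negative (opposite of gear 2)
  gear 5: meshes with gear 0 -> depth 1 -> positive (opposite of gear 0)
Queried indices 1, 2, 3 -> positive, positive, negative

Answer: positive positive negative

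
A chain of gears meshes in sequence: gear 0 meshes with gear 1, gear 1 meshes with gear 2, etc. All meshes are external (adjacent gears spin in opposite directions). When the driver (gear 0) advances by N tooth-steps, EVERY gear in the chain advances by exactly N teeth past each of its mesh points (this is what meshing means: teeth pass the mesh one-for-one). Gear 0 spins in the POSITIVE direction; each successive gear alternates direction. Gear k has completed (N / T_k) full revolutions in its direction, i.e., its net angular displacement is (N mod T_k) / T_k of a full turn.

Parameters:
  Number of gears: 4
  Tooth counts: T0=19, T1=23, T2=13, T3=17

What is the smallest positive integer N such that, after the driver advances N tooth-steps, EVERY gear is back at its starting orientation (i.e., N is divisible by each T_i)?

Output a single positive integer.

Gear k returns to start when N is a multiple of T_k.
All gears at start simultaneously when N is a common multiple of [19, 23, 13, 17]; the smallest such N is lcm(19, 23, 13, 17).
Start: lcm = T0 = 19
Fold in T1=23: gcd(19, 23) = 1; lcm(19, 23) = 19 * 23 / 1 = 437 / 1 = 437
Fold in T2=13: gcd(437, 13) = 1; lcm(437, 13) = 437 * 13 / 1 = 5681 / 1 = 5681
Fold in T3=17: gcd(5681, 17) = 1; lcm(5681, 17) = 5681 * 17 / 1 = 96577 / 1 = 96577
Full cycle length = 96577

Answer: 96577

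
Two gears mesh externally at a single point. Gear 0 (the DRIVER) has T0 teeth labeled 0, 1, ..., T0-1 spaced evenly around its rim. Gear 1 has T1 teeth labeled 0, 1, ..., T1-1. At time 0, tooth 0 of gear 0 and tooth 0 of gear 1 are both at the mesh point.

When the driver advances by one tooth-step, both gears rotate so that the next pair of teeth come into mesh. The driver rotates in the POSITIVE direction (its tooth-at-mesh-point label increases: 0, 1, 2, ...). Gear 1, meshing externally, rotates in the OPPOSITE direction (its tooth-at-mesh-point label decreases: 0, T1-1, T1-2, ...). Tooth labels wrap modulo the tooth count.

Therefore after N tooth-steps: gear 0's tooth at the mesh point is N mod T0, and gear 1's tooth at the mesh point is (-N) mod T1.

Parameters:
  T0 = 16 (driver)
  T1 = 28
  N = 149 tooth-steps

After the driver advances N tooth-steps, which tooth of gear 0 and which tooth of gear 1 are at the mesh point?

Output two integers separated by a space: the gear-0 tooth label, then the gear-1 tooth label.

Answer: 5 19

Derivation:
Gear 0 (driver, T0=16): tooth at mesh = N mod T0
  149 = 9 * 16 + 5, so 149 mod 16 = 5
  gear 0 tooth = 5
Gear 1 (driven, T1=28): tooth at mesh = (-N) mod T1
  149 = 5 * 28 + 9, so 149 mod 28 = 9
  (-149) mod 28 = (-9) mod 28 = 28 - 9 = 19
Mesh after 149 steps: gear-0 tooth 5 meets gear-1 tooth 19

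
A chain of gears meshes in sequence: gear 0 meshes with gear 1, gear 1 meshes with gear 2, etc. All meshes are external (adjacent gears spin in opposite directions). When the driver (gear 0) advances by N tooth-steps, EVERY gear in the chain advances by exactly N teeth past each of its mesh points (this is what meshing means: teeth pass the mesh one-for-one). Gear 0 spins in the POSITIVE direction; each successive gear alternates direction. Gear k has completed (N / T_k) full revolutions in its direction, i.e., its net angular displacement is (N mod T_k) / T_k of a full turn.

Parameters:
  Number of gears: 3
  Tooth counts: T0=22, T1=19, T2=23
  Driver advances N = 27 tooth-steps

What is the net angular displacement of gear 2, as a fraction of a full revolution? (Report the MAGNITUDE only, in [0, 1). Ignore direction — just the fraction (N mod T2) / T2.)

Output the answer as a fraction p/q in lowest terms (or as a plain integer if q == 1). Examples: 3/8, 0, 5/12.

Chain of 3 gears, tooth counts: [22, 19, 23]
  gear 0: T0=22, direction=positive, advance = 27 mod 22 = 5 teeth = 5/22 turn
  gear 1: T1=19, direction=negative, advance = 27 mod 19 = 8 teeth = 8/19 turn
  gear 2: T2=23, direction=positive, advance = 27 mod 23 = 4 teeth = 4/23 turn
Gear 2: 27 mod 23 = 4
Fraction = 4 / 23 = 4/23 (gcd(4,23)=1) = 4/23

Answer: 4/23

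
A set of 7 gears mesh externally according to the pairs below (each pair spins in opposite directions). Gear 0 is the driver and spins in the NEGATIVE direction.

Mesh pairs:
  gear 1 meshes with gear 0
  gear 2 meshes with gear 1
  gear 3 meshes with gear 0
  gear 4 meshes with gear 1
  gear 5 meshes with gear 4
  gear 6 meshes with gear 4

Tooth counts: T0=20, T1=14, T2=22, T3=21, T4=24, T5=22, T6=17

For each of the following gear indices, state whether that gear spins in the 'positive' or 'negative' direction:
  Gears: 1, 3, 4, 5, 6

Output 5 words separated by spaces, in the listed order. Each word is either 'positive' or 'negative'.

Gear 0 (driver): negative (depth 0)
  gear 1: meshes with gear 0 -> depth 1 -> positive (opposite of gear 0)
  gear 2: meshes with gear 1 -> depth 2 -> negative (opposite of gear 1)
  gear 3: meshes with gear 0 -> depth 1 -> positive (opposite of gear 0)
  gear 4: meshes with gear 1 -> depth 2 -> negative (opposite of gear 1)
  gear 5: meshes with gear 4 -> depth 3 -> positive (opposite of gear 4)
  gear 6: meshes with gear 4 -> depth 3 -> positive (opposite of gear 4)
Queried indices 1, 3, 4, 5, 6 -> positive, positive, negative, positive, positive

Answer: positive positive negative positive positive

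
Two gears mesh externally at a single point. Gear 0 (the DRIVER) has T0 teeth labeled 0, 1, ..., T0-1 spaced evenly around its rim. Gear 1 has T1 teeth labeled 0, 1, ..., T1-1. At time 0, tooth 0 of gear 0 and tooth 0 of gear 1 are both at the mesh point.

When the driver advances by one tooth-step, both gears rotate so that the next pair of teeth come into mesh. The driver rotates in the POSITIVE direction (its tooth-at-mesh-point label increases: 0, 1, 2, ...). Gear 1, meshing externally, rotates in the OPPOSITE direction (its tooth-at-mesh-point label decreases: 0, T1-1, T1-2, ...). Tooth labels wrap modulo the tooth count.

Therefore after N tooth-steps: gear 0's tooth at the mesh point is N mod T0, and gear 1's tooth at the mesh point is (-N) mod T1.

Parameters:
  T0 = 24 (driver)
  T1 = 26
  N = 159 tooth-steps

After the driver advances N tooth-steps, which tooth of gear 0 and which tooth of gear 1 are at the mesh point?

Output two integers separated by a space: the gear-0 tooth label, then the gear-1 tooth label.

Answer: 15 23

Derivation:
Gear 0 (driver, T0=24): tooth at mesh = N mod T0
  159 = 6 * 24 + 15, so 159 mod 24 = 15
  gear 0 tooth = 15
Gear 1 (driven, T1=26): tooth at mesh = (-N) mod T1
  159 = 6 * 26 + 3, so 159 mod 26 = 3
  (-159) mod 26 = (-3) mod 26 = 26 - 3 = 23
Mesh after 159 steps: gear-0 tooth 15 meets gear-1 tooth 23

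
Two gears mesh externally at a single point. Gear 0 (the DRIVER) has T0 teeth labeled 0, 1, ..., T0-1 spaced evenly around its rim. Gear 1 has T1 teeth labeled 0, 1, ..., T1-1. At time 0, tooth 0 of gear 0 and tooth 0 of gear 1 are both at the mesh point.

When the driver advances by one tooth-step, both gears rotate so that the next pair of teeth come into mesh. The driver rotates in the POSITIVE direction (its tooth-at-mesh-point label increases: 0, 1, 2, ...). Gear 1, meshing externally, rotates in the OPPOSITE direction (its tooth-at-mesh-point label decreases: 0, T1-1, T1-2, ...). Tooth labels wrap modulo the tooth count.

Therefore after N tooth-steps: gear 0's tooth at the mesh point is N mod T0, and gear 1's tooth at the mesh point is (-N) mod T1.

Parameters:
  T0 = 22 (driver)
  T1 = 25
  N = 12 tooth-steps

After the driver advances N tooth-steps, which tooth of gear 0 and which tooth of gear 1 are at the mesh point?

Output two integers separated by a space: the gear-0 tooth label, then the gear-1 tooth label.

Gear 0 (driver, T0=22): tooth at mesh = N mod T0
  12 = 0 * 22 + 12, so 12 mod 22 = 12
  gear 0 tooth = 12
Gear 1 (driven, T1=25): tooth at mesh = (-N) mod T1
  12 = 0 * 25 + 12, so 12 mod 25 = 12
  (-12) mod 25 = (-12) mod 25 = 25 - 12 = 13
Mesh after 12 steps: gear-0 tooth 12 meets gear-1 tooth 13

Answer: 12 13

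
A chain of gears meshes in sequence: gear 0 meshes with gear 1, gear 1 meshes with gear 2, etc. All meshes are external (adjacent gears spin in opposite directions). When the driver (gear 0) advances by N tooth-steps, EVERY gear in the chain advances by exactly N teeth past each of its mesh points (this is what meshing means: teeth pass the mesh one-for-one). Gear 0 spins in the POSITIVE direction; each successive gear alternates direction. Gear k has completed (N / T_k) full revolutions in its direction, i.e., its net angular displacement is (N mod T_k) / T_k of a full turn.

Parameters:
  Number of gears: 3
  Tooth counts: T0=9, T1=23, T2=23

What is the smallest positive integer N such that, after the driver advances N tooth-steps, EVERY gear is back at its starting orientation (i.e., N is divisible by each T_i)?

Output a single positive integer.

Gear k returns to start when N is a multiple of T_k.
All gears at start simultaneously when N is a common multiple of [9, 23, 23]; the smallest such N is lcm(9, 23, 23).
Start: lcm = T0 = 9
Fold in T1=23: gcd(9, 23) = 1; lcm(9, 23) = 9 * 23 / 1 = 207 / 1 = 207
Fold in T2=23: gcd(207, 23) = 23; lcm(207, 23) = 207 * 23 / 23 = 4761 / 23 = 207
Full cycle length = 207

Answer: 207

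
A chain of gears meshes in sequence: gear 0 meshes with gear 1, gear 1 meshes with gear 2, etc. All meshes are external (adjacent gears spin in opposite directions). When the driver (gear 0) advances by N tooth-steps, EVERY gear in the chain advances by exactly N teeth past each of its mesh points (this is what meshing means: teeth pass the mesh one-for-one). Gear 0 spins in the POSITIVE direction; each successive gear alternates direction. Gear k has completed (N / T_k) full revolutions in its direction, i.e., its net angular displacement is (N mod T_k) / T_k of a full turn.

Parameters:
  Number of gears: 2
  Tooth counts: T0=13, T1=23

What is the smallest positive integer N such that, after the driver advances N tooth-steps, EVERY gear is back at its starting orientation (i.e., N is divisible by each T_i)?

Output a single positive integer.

Gear k returns to start when N is a multiple of T_k.
All gears at start simultaneously when N is a common multiple of [13, 23]; the smallest such N is lcm(13, 23).
Start: lcm = T0 = 13
Fold in T1=23: gcd(13, 23) = 1; lcm(13, 23) = 13 * 23 / 1 = 299 / 1 = 299
Full cycle length = 299

Answer: 299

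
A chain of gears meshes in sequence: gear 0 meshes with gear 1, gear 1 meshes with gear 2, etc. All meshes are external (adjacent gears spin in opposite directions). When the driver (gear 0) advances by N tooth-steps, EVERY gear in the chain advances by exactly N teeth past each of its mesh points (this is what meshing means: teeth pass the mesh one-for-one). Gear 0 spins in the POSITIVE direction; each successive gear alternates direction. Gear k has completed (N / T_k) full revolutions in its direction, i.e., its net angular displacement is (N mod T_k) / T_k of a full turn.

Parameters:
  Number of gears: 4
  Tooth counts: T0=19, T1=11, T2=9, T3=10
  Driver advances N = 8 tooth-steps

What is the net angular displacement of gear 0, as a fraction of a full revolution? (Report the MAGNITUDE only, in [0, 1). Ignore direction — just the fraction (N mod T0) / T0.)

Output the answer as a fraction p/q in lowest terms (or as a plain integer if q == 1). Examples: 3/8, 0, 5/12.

Answer: 8/19

Derivation:
Chain of 4 gears, tooth counts: [19, 11, 9, 10]
  gear 0: T0=19, direction=positive, advance = 8 mod 19 = 8 teeth = 8/19 turn
  gear 1: T1=11, direction=negative, advance = 8 mod 11 = 8 teeth = 8/11 turn
  gear 2: T2=9, direction=positive, advance = 8 mod 9 = 8 teeth = 8/9 turn
  gear 3: T3=10, direction=negative, advance = 8 mod 10 = 8 teeth = 8/10 turn
Gear 0: 8 mod 19 = 8
Fraction = 8 / 19 = 8/19 (gcd(8,19)=1) = 8/19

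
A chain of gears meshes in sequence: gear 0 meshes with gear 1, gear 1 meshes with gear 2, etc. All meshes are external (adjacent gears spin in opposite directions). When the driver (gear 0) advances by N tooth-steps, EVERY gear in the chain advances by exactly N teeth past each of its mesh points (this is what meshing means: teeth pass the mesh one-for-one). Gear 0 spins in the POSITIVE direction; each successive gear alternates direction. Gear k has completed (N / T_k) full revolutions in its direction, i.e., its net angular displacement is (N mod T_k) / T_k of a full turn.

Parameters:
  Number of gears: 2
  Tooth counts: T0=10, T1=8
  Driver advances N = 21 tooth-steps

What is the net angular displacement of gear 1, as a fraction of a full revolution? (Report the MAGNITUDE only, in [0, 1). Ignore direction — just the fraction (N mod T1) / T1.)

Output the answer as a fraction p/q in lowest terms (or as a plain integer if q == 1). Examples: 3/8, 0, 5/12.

Chain of 2 gears, tooth counts: [10, 8]
  gear 0: T0=10, direction=positive, advance = 21 mod 10 = 1 teeth = 1/10 turn
  gear 1: T1=8, direction=negative, advance = 21 mod 8 = 5 teeth = 5/8 turn
Gear 1: 21 mod 8 = 5
Fraction = 5 / 8 = 5/8 (gcd(5,8)=1) = 5/8

Answer: 5/8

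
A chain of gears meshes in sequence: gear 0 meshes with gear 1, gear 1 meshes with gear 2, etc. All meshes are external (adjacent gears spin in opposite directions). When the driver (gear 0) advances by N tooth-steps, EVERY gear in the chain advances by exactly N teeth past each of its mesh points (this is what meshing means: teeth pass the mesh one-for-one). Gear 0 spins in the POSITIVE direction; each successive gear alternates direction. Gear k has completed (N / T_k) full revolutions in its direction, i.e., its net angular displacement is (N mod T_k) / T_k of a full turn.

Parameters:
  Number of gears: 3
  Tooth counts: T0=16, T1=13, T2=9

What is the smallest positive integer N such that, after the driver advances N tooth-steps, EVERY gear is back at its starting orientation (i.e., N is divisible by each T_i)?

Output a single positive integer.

Answer: 1872

Derivation:
Gear k returns to start when N is a multiple of T_k.
All gears at start simultaneously when N is a common multiple of [16, 13, 9]; the smallest such N is lcm(16, 13, 9).
Start: lcm = T0 = 16
Fold in T1=13: gcd(16, 13) = 1; lcm(16, 13) = 16 * 13 / 1 = 208 / 1 = 208
Fold in T2=9: gcd(208, 9) = 1; lcm(208, 9) = 208 * 9 / 1 = 1872 / 1 = 1872
Full cycle length = 1872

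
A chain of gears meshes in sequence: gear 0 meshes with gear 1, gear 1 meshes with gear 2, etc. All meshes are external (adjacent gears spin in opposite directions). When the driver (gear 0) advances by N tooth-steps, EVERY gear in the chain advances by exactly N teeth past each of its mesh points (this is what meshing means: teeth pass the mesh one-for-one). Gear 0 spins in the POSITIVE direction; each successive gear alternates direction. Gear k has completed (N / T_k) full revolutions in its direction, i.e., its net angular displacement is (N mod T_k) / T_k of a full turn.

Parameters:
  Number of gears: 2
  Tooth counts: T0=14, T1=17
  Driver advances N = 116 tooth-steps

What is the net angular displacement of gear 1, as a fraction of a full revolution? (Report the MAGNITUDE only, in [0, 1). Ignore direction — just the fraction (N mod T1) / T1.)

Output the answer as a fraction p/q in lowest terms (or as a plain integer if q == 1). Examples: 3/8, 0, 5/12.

Chain of 2 gears, tooth counts: [14, 17]
  gear 0: T0=14, direction=positive, advance = 116 mod 14 = 4 teeth = 4/14 turn
  gear 1: T1=17, direction=negative, advance = 116 mod 17 = 14 teeth = 14/17 turn
Gear 1: 116 mod 17 = 14
Fraction = 14 / 17 = 14/17 (gcd(14,17)=1) = 14/17

Answer: 14/17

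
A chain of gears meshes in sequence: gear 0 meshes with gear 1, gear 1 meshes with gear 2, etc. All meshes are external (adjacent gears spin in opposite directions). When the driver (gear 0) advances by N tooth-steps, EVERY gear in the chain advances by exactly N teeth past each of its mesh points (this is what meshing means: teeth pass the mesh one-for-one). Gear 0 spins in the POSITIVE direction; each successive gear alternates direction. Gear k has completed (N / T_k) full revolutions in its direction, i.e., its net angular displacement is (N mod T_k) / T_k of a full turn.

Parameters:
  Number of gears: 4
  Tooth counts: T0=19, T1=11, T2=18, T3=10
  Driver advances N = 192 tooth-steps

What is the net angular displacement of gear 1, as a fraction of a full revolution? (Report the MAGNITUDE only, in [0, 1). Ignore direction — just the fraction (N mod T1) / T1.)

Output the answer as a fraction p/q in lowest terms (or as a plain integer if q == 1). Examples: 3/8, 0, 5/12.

Chain of 4 gears, tooth counts: [19, 11, 18, 10]
  gear 0: T0=19, direction=positive, advance = 192 mod 19 = 2 teeth = 2/19 turn
  gear 1: T1=11, direction=negative, advance = 192 mod 11 = 5 teeth = 5/11 turn
  gear 2: T2=18, direction=positive, advance = 192 mod 18 = 12 teeth = 12/18 turn
  gear 3: T3=10, direction=negative, advance = 192 mod 10 = 2 teeth = 2/10 turn
Gear 1: 192 mod 11 = 5
Fraction = 5 / 11 = 5/11 (gcd(5,11)=1) = 5/11

Answer: 5/11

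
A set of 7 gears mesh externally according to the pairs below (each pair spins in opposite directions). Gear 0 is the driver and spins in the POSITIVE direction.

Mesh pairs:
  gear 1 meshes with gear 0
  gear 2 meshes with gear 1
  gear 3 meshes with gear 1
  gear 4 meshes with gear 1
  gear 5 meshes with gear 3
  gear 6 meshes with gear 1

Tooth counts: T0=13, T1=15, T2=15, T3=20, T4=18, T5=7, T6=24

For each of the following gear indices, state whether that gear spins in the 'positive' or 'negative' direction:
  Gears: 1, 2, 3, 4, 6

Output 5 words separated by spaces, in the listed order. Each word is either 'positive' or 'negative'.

Gear 0 (driver): positive (depth 0)
  gear 1: meshes with gear 0 -> depth 1 -> negative (opposite of gear 0)
  gear 2: meshes with gear 1 -> depth 2 -> positive (opposite of gear 1)
  gear 3: meshes with gear 1 -> depth 2 -> positive (opposite of gear 1)
  gear 4: meshes with gear 1 -> depth 2 -> positive (opposite of gear 1)
  gear 5: meshes with gear 3 -> depth 3 -> negative (opposite of gear 3)
  gear 6: meshes with gear 1 -> depth 2 -> positive (opposite of gear 1)
Queried indices 1, 2, 3, 4, 6 -> negative, positive, positive, positive, positive

Answer: negative positive positive positive positive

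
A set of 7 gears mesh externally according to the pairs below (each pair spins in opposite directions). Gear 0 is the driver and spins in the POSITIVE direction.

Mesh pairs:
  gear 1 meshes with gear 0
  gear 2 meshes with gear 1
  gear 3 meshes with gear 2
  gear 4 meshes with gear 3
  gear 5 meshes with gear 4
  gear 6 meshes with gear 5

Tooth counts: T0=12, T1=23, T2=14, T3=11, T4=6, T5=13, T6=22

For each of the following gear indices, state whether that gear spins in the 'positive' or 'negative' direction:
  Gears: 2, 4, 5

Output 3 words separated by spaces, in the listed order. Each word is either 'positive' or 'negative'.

Answer: positive positive negative

Derivation:
Gear 0 (driver): positive (depth 0)
  gear 1: meshes with gear 0 -> depth 1 -> negative (opposite of gear 0)
  gear 2: meshes with gear 1 -> depth 2 -> positive (opposite of gear 1)
  gear 3: meshes with gear 2 -> depth 3 -> negative (opposite of gear 2)
  gear 4: meshes with gear 3 -> depth 4 -> positive (opposite of gear 3)
  gear 5: meshes with gear 4 -> depth 5 -> negative (opposite of gear 4)
  gear 6: meshes with gear 5 -> depth 6 -> positive (opposite of gear 5)
Queried indices 2, 4, 5 -> positive, positive, negative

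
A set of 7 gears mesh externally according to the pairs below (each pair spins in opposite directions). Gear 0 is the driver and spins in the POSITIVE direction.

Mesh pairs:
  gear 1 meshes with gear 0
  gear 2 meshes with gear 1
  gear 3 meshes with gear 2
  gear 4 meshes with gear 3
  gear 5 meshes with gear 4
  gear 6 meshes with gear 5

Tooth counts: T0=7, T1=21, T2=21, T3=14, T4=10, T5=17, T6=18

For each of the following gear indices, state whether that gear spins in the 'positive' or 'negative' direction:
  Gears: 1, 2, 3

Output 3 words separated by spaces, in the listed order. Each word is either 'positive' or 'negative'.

Gear 0 (driver): positive (depth 0)
  gear 1: meshes with gear 0 -> depth 1 -> negative (opposite of gear 0)
  gear 2: meshes with gear 1 -> depth 2 -> positive (opposite of gear 1)
  gear 3: meshes with gear 2 -> depth 3 -> negative (opposite of gear 2)
  gear 4: meshes with gear 3 -> depth 4 -> positive (opposite of gear 3)
  gear 5: meshes with gear 4 -> depth 5 -> negative (opposite of gear 4)
  gear 6: meshes with gear 5 -> depth 6 -> positive (opposite of gear 5)
Queried indices 1, 2, 3 -> negative, positive, negative

Answer: negative positive negative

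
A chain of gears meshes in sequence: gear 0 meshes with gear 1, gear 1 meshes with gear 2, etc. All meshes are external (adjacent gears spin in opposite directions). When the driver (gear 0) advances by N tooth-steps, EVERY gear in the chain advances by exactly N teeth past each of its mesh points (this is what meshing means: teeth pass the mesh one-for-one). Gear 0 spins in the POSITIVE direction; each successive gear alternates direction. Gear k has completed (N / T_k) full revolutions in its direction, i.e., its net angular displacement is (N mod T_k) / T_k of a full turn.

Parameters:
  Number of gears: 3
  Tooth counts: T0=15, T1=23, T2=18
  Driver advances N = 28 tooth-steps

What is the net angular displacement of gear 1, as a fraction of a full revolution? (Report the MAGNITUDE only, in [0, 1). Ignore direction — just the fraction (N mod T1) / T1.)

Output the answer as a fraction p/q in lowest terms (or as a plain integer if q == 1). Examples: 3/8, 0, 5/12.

Chain of 3 gears, tooth counts: [15, 23, 18]
  gear 0: T0=15, direction=positive, advance = 28 mod 15 = 13 teeth = 13/15 turn
  gear 1: T1=23, direction=negative, advance = 28 mod 23 = 5 teeth = 5/23 turn
  gear 2: T2=18, direction=positive, advance = 28 mod 18 = 10 teeth = 10/18 turn
Gear 1: 28 mod 23 = 5
Fraction = 5 / 23 = 5/23 (gcd(5,23)=1) = 5/23

Answer: 5/23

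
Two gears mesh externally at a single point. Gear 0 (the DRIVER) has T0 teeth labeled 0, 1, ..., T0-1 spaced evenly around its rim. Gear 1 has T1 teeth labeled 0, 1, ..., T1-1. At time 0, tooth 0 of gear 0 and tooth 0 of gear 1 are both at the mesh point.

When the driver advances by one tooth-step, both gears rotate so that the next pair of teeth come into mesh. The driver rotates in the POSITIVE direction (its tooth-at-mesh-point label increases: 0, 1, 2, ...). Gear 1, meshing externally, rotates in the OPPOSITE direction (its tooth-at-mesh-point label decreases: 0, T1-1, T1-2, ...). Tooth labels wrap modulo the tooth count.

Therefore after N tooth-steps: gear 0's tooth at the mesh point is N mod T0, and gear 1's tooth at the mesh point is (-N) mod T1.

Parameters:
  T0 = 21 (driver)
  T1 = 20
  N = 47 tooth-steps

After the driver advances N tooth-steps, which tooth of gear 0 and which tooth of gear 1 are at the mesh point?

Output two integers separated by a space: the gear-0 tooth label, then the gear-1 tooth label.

Answer: 5 13

Derivation:
Gear 0 (driver, T0=21): tooth at mesh = N mod T0
  47 = 2 * 21 + 5, so 47 mod 21 = 5
  gear 0 tooth = 5
Gear 1 (driven, T1=20): tooth at mesh = (-N) mod T1
  47 = 2 * 20 + 7, so 47 mod 20 = 7
  (-47) mod 20 = (-7) mod 20 = 20 - 7 = 13
Mesh after 47 steps: gear-0 tooth 5 meets gear-1 tooth 13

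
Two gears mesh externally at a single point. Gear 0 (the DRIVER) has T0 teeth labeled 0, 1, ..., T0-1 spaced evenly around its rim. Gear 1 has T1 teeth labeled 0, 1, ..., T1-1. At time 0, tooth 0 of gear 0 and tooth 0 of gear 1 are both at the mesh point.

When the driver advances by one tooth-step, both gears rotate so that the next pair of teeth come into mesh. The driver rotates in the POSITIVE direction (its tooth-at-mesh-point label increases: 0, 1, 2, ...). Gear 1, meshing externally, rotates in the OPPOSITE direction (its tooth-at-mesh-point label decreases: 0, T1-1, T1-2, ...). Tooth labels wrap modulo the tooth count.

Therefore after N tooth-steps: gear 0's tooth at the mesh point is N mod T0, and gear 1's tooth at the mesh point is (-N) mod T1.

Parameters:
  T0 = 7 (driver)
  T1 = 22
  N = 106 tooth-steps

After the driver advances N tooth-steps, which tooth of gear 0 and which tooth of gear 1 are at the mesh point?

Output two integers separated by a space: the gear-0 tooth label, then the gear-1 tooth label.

Answer: 1 4

Derivation:
Gear 0 (driver, T0=7): tooth at mesh = N mod T0
  106 = 15 * 7 + 1, so 106 mod 7 = 1
  gear 0 tooth = 1
Gear 1 (driven, T1=22): tooth at mesh = (-N) mod T1
  106 = 4 * 22 + 18, so 106 mod 22 = 18
  (-106) mod 22 = (-18) mod 22 = 22 - 18 = 4
Mesh after 106 steps: gear-0 tooth 1 meets gear-1 tooth 4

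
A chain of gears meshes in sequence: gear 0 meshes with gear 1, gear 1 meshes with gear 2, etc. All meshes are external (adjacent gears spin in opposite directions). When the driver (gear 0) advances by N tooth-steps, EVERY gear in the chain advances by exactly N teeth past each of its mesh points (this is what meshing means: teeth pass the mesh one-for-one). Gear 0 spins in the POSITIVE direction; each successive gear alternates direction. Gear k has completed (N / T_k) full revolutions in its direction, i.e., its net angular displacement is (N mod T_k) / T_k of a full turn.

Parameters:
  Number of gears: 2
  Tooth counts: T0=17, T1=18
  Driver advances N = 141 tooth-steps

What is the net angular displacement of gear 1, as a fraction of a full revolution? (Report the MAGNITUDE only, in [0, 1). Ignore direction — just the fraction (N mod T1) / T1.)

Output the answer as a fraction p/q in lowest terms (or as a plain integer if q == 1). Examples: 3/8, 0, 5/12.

Chain of 2 gears, tooth counts: [17, 18]
  gear 0: T0=17, direction=positive, advance = 141 mod 17 = 5 teeth = 5/17 turn
  gear 1: T1=18, direction=negative, advance = 141 mod 18 = 15 teeth = 15/18 turn
Gear 1: 141 mod 18 = 15
Fraction = 15 / 18 = 5/6 (gcd(15,18)=3) = 5/6

Answer: 5/6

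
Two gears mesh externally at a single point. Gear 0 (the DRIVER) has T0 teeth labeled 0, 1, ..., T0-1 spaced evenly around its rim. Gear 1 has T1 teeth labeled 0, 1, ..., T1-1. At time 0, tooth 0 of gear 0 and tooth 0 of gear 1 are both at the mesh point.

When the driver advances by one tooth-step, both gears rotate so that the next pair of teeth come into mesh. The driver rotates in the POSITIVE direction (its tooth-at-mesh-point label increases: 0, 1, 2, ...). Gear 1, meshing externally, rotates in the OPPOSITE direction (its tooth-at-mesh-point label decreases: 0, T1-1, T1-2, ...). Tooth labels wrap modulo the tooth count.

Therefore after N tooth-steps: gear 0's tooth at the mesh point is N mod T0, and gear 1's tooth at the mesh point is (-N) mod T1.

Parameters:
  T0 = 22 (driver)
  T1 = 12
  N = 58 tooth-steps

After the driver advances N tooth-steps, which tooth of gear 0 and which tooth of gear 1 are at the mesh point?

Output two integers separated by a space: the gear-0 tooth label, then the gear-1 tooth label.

Gear 0 (driver, T0=22): tooth at mesh = N mod T0
  58 = 2 * 22 + 14, so 58 mod 22 = 14
  gear 0 tooth = 14
Gear 1 (driven, T1=12): tooth at mesh = (-N) mod T1
  58 = 4 * 12 + 10, so 58 mod 12 = 10
  (-58) mod 12 = (-10) mod 12 = 12 - 10 = 2
Mesh after 58 steps: gear-0 tooth 14 meets gear-1 tooth 2

Answer: 14 2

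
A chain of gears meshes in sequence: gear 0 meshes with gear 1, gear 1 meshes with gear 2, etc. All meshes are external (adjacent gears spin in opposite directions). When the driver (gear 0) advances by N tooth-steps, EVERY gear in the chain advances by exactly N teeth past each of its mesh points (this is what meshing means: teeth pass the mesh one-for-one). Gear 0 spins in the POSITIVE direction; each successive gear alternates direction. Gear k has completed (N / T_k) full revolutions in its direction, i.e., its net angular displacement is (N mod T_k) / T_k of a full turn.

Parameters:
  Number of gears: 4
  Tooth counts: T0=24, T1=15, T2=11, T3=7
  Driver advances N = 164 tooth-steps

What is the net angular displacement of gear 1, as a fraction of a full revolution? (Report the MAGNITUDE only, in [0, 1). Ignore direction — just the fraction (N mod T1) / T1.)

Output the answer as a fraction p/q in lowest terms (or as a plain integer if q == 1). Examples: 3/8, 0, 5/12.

Chain of 4 gears, tooth counts: [24, 15, 11, 7]
  gear 0: T0=24, direction=positive, advance = 164 mod 24 = 20 teeth = 20/24 turn
  gear 1: T1=15, direction=negative, advance = 164 mod 15 = 14 teeth = 14/15 turn
  gear 2: T2=11, direction=positive, advance = 164 mod 11 = 10 teeth = 10/11 turn
  gear 3: T3=7, direction=negative, advance = 164 mod 7 = 3 teeth = 3/7 turn
Gear 1: 164 mod 15 = 14
Fraction = 14 / 15 = 14/15 (gcd(14,15)=1) = 14/15

Answer: 14/15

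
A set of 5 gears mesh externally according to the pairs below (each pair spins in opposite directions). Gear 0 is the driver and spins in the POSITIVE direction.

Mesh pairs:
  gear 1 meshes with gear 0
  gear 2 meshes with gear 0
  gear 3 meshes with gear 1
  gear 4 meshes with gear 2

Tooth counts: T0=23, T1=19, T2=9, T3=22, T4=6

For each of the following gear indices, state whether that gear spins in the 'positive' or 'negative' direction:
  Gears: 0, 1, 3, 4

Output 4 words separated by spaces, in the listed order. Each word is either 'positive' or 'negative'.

Answer: positive negative positive positive

Derivation:
Gear 0 (driver): positive (depth 0)
  gear 1: meshes with gear 0 -> depth 1 -> negative (opposite of gear 0)
  gear 2: meshes with gear 0 -> depth 1 -> negative (opposite of gear 0)
  gear 3: meshes with gear 1 -> depth 2 -> positive (opposite of gear 1)
  gear 4: meshes with gear 2 -> depth 2 -> positive (opposite of gear 2)
Queried indices 0, 1, 3, 4 -> positive, negative, positive, positive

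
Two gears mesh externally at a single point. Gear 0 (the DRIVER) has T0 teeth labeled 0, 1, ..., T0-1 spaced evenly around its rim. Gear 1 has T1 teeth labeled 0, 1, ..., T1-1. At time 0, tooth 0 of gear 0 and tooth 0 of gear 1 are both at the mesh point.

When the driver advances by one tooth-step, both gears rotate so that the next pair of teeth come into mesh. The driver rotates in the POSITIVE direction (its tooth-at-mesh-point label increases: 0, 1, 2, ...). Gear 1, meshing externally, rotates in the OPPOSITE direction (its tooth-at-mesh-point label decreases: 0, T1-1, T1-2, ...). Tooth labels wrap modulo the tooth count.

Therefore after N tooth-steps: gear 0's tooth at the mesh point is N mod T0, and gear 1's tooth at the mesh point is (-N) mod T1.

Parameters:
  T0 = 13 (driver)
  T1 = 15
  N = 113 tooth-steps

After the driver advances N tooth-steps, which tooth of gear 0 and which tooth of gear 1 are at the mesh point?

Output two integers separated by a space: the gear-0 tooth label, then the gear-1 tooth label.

Answer: 9 7

Derivation:
Gear 0 (driver, T0=13): tooth at mesh = N mod T0
  113 = 8 * 13 + 9, so 113 mod 13 = 9
  gear 0 tooth = 9
Gear 1 (driven, T1=15): tooth at mesh = (-N) mod T1
  113 = 7 * 15 + 8, so 113 mod 15 = 8
  (-113) mod 15 = (-8) mod 15 = 15 - 8 = 7
Mesh after 113 steps: gear-0 tooth 9 meets gear-1 tooth 7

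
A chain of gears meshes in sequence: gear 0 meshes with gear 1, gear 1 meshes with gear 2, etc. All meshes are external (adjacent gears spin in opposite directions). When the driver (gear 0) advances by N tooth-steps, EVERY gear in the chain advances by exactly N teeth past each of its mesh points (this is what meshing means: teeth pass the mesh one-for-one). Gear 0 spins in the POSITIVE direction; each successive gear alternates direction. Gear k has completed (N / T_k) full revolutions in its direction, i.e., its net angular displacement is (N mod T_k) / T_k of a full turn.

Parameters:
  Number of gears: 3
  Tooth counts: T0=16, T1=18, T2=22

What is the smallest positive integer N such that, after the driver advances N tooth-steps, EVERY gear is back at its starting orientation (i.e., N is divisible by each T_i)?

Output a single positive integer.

Answer: 1584

Derivation:
Gear k returns to start when N is a multiple of T_k.
All gears at start simultaneously when N is a common multiple of [16, 18, 22]; the smallest such N is lcm(16, 18, 22).
Start: lcm = T0 = 16
Fold in T1=18: gcd(16, 18) = 2; lcm(16, 18) = 16 * 18 / 2 = 288 / 2 = 144
Fold in T2=22: gcd(144, 22) = 2; lcm(144, 22) = 144 * 22 / 2 = 3168 / 2 = 1584
Full cycle length = 1584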